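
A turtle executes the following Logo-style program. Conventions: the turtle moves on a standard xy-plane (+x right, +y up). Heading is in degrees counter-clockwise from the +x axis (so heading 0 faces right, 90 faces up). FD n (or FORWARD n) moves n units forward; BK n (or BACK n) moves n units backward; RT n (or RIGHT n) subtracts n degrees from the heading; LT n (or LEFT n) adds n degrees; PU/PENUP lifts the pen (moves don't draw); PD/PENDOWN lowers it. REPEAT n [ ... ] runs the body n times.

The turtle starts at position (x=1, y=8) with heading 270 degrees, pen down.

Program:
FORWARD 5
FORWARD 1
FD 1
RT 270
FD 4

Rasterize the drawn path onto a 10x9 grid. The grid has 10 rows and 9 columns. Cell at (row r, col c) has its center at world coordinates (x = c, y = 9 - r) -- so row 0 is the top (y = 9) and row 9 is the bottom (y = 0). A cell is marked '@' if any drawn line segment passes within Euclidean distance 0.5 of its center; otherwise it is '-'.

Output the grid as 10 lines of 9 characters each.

Segment 0: (1,8) -> (1,3)
Segment 1: (1,3) -> (1,2)
Segment 2: (1,2) -> (1,1)
Segment 3: (1,1) -> (5,1)

Answer: ---------
-@-------
-@-------
-@-------
-@-------
-@-------
-@-------
-@-------
-@@@@@---
---------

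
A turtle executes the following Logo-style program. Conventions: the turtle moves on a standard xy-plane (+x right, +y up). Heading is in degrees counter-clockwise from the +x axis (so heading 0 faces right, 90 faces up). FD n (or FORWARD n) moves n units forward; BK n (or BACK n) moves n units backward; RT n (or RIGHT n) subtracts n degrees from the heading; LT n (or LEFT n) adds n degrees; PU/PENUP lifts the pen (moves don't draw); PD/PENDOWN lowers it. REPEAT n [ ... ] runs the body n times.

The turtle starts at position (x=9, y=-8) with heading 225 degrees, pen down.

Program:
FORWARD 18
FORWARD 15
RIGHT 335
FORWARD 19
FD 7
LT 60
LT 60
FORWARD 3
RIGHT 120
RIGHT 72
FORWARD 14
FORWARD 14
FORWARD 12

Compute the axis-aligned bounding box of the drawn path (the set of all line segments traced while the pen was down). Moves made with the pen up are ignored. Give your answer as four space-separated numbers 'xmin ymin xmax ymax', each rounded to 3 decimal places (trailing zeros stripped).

Executing turtle program step by step:
Start: pos=(9,-8), heading=225, pen down
FD 18: (9,-8) -> (-3.728,-20.728) [heading=225, draw]
FD 15: (-3.728,-20.728) -> (-14.335,-31.335) [heading=225, draw]
RT 335: heading 225 -> 250
FD 19: (-14.335,-31.335) -> (-20.833,-49.189) [heading=250, draw]
FD 7: (-20.833,-49.189) -> (-23.227,-55.767) [heading=250, draw]
LT 60: heading 250 -> 310
LT 60: heading 310 -> 10
FD 3: (-23.227,-55.767) -> (-20.273,-55.246) [heading=10, draw]
RT 120: heading 10 -> 250
RT 72: heading 250 -> 178
FD 14: (-20.273,-55.246) -> (-34.264,-54.757) [heading=178, draw]
FD 14: (-34.264,-54.757) -> (-48.256,-54.268) [heading=178, draw]
FD 12: (-48.256,-54.268) -> (-60.248,-53.85) [heading=178, draw]
Final: pos=(-60.248,-53.85), heading=178, 8 segment(s) drawn

Segment endpoints: x in {-60.248, -48.256, -34.264, -23.227, -20.833, -20.273, -14.335, -3.728, 9}, y in {-55.767, -55.246, -54.757, -54.268, -53.85, -49.189, -31.335, -20.728, -8}
xmin=-60.248, ymin=-55.767, xmax=9, ymax=-8

Answer: -60.248 -55.767 9 -8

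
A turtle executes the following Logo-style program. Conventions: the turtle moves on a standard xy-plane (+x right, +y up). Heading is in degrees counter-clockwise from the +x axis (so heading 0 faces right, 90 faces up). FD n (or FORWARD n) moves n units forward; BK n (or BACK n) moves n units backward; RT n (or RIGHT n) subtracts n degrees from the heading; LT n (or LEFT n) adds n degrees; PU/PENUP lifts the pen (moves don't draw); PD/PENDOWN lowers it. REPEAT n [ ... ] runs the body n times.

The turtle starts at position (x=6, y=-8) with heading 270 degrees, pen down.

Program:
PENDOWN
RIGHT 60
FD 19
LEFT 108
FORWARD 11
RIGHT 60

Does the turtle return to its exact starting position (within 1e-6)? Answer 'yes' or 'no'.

Answer: no

Derivation:
Executing turtle program step by step:
Start: pos=(6,-8), heading=270, pen down
PD: pen down
RT 60: heading 270 -> 210
FD 19: (6,-8) -> (-10.454,-17.5) [heading=210, draw]
LT 108: heading 210 -> 318
FD 11: (-10.454,-17.5) -> (-2.28,-24.86) [heading=318, draw]
RT 60: heading 318 -> 258
Final: pos=(-2.28,-24.86), heading=258, 2 segment(s) drawn

Start position: (6, -8)
Final position: (-2.28, -24.86)
Distance = 18.784; >= 1e-6 -> NOT closed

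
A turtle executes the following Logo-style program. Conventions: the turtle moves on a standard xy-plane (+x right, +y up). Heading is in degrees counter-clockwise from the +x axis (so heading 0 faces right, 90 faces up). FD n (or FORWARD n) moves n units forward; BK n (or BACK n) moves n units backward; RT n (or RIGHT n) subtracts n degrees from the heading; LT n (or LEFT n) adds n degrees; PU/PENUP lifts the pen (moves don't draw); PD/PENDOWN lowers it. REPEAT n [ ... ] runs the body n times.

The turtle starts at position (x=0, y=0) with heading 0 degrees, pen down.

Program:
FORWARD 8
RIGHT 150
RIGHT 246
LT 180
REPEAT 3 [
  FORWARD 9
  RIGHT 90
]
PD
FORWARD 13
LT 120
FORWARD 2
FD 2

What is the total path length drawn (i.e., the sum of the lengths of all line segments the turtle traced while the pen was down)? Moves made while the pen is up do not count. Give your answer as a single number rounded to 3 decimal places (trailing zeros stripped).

Answer: 52

Derivation:
Executing turtle program step by step:
Start: pos=(0,0), heading=0, pen down
FD 8: (0,0) -> (8,0) [heading=0, draw]
RT 150: heading 0 -> 210
RT 246: heading 210 -> 324
LT 180: heading 324 -> 144
REPEAT 3 [
  -- iteration 1/3 --
  FD 9: (8,0) -> (0.719,5.29) [heading=144, draw]
  RT 90: heading 144 -> 54
  -- iteration 2/3 --
  FD 9: (0.719,5.29) -> (6.009,12.571) [heading=54, draw]
  RT 90: heading 54 -> 324
  -- iteration 3/3 --
  FD 9: (6.009,12.571) -> (13.29,7.281) [heading=324, draw]
  RT 90: heading 324 -> 234
]
PD: pen down
FD 13: (13.29,7.281) -> (5.649,-3.236) [heading=234, draw]
LT 120: heading 234 -> 354
FD 2: (5.649,-3.236) -> (7.638,-3.445) [heading=354, draw]
FD 2: (7.638,-3.445) -> (9.627,-3.654) [heading=354, draw]
Final: pos=(9.627,-3.654), heading=354, 7 segment(s) drawn

Segment lengths:
  seg 1: (0,0) -> (8,0), length = 8
  seg 2: (8,0) -> (0.719,5.29), length = 9
  seg 3: (0.719,5.29) -> (6.009,12.571), length = 9
  seg 4: (6.009,12.571) -> (13.29,7.281), length = 9
  seg 5: (13.29,7.281) -> (5.649,-3.236), length = 13
  seg 6: (5.649,-3.236) -> (7.638,-3.445), length = 2
  seg 7: (7.638,-3.445) -> (9.627,-3.654), length = 2
Total = 52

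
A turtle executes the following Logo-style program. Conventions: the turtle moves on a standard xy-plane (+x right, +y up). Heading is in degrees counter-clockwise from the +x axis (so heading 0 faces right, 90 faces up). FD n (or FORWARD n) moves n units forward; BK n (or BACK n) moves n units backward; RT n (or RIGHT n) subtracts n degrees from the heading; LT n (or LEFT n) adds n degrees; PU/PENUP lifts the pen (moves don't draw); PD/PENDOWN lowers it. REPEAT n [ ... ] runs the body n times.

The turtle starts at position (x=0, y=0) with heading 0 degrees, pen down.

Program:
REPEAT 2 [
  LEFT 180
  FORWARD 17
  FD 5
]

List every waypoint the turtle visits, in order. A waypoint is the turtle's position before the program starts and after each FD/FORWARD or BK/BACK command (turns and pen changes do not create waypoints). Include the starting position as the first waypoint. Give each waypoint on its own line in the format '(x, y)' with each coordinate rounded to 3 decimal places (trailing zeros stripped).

Answer: (0, 0)
(-17, 0)
(-22, 0)
(-5, 0)
(0, 0)

Derivation:
Executing turtle program step by step:
Start: pos=(0,0), heading=0, pen down
REPEAT 2 [
  -- iteration 1/2 --
  LT 180: heading 0 -> 180
  FD 17: (0,0) -> (-17,0) [heading=180, draw]
  FD 5: (-17,0) -> (-22,0) [heading=180, draw]
  -- iteration 2/2 --
  LT 180: heading 180 -> 0
  FD 17: (-22,0) -> (-5,0) [heading=0, draw]
  FD 5: (-5,0) -> (0,0) [heading=0, draw]
]
Final: pos=(0,0), heading=0, 4 segment(s) drawn
Waypoints (5 total):
(0, 0)
(-17, 0)
(-22, 0)
(-5, 0)
(0, 0)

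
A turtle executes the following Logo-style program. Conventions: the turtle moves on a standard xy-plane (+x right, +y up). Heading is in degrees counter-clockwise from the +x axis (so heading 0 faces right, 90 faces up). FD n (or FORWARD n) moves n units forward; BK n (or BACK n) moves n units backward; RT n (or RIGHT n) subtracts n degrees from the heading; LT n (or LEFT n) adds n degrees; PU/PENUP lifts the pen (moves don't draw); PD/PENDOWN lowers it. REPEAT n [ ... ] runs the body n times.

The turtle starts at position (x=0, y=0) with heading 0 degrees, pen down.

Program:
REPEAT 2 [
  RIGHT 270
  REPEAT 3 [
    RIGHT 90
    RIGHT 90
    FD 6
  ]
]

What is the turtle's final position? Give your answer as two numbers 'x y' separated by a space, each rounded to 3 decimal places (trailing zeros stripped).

Executing turtle program step by step:
Start: pos=(0,0), heading=0, pen down
REPEAT 2 [
  -- iteration 1/2 --
  RT 270: heading 0 -> 90
  REPEAT 3 [
    -- iteration 1/3 --
    RT 90: heading 90 -> 0
    RT 90: heading 0 -> 270
    FD 6: (0,0) -> (0,-6) [heading=270, draw]
    -- iteration 2/3 --
    RT 90: heading 270 -> 180
    RT 90: heading 180 -> 90
    FD 6: (0,-6) -> (0,0) [heading=90, draw]
    -- iteration 3/3 --
    RT 90: heading 90 -> 0
    RT 90: heading 0 -> 270
    FD 6: (0,0) -> (0,-6) [heading=270, draw]
  ]
  -- iteration 2/2 --
  RT 270: heading 270 -> 0
  REPEAT 3 [
    -- iteration 1/3 --
    RT 90: heading 0 -> 270
    RT 90: heading 270 -> 180
    FD 6: (0,-6) -> (-6,-6) [heading=180, draw]
    -- iteration 2/3 --
    RT 90: heading 180 -> 90
    RT 90: heading 90 -> 0
    FD 6: (-6,-6) -> (0,-6) [heading=0, draw]
    -- iteration 3/3 --
    RT 90: heading 0 -> 270
    RT 90: heading 270 -> 180
    FD 6: (0,-6) -> (-6,-6) [heading=180, draw]
  ]
]
Final: pos=(-6,-6), heading=180, 6 segment(s) drawn

Answer: -6 -6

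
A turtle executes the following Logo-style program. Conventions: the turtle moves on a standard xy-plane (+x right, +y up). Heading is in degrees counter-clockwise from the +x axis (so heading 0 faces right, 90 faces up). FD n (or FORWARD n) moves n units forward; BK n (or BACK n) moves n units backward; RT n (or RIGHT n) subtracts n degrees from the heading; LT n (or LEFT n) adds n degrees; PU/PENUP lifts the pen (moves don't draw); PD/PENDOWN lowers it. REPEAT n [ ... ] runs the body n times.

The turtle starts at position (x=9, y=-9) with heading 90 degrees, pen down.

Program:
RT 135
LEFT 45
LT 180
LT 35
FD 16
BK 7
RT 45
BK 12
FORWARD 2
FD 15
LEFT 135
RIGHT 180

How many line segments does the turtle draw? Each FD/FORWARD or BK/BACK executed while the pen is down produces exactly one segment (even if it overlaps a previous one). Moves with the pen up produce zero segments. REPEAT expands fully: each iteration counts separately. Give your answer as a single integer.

Executing turtle program step by step:
Start: pos=(9,-9), heading=90, pen down
RT 135: heading 90 -> 315
LT 45: heading 315 -> 0
LT 180: heading 0 -> 180
LT 35: heading 180 -> 215
FD 16: (9,-9) -> (-4.106,-18.177) [heading=215, draw]
BK 7: (-4.106,-18.177) -> (1.628,-14.162) [heading=215, draw]
RT 45: heading 215 -> 170
BK 12: (1.628,-14.162) -> (13.445,-16.246) [heading=170, draw]
FD 2: (13.445,-16.246) -> (11.476,-15.899) [heading=170, draw]
FD 15: (11.476,-15.899) -> (-3.296,-13.294) [heading=170, draw]
LT 135: heading 170 -> 305
RT 180: heading 305 -> 125
Final: pos=(-3.296,-13.294), heading=125, 5 segment(s) drawn
Segments drawn: 5

Answer: 5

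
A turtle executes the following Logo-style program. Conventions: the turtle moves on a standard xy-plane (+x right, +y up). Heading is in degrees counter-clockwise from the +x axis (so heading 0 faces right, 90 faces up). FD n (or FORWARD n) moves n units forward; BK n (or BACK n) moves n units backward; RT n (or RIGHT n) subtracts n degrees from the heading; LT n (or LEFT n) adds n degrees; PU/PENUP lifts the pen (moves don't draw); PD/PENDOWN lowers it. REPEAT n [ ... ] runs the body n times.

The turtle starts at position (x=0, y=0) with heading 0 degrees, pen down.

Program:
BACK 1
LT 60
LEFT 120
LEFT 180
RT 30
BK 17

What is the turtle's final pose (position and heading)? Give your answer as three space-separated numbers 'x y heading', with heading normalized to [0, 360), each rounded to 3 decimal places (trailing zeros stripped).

Answer: -15.722 8.5 330

Derivation:
Executing turtle program step by step:
Start: pos=(0,0), heading=0, pen down
BK 1: (0,0) -> (-1,0) [heading=0, draw]
LT 60: heading 0 -> 60
LT 120: heading 60 -> 180
LT 180: heading 180 -> 0
RT 30: heading 0 -> 330
BK 17: (-1,0) -> (-15.722,8.5) [heading=330, draw]
Final: pos=(-15.722,8.5), heading=330, 2 segment(s) drawn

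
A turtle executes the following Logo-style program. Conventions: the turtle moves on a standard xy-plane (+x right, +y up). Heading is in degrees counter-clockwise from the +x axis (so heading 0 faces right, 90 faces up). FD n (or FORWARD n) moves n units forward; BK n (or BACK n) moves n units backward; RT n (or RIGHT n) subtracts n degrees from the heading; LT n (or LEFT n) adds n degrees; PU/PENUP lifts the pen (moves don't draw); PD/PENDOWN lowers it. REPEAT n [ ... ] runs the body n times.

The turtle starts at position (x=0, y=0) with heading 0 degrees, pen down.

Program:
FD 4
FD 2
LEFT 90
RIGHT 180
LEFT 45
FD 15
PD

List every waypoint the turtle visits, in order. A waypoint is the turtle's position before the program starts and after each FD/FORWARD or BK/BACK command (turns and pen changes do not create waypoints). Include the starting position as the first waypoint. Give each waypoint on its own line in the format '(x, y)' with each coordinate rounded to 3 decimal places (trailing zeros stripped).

Executing turtle program step by step:
Start: pos=(0,0), heading=0, pen down
FD 4: (0,0) -> (4,0) [heading=0, draw]
FD 2: (4,0) -> (6,0) [heading=0, draw]
LT 90: heading 0 -> 90
RT 180: heading 90 -> 270
LT 45: heading 270 -> 315
FD 15: (6,0) -> (16.607,-10.607) [heading=315, draw]
PD: pen down
Final: pos=(16.607,-10.607), heading=315, 3 segment(s) drawn
Waypoints (4 total):
(0, 0)
(4, 0)
(6, 0)
(16.607, -10.607)

Answer: (0, 0)
(4, 0)
(6, 0)
(16.607, -10.607)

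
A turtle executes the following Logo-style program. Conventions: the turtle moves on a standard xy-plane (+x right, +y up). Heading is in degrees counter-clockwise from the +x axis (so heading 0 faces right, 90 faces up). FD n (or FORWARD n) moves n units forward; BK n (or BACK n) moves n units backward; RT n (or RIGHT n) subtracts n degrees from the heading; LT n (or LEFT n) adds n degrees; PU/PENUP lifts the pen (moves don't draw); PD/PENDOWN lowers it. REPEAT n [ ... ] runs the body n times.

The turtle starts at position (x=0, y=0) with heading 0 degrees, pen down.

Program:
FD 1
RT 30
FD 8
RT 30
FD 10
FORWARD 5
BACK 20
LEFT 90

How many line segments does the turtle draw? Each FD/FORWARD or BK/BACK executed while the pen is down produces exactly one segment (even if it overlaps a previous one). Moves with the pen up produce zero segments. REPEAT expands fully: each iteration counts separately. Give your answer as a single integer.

Executing turtle program step by step:
Start: pos=(0,0), heading=0, pen down
FD 1: (0,0) -> (1,0) [heading=0, draw]
RT 30: heading 0 -> 330
FD 8: (1,0) -> (7.928,-4) [heading=330, draw]
RT 30: heading 330 -> 300
FD 10: (7.928,-4) -> (12.928,-12.66) [heading=300, draw]
FD 5: (12.928,-12.66) -> (15.428,-16.99) [heading=300, draw]
BK 20: (15.428,-16.99) -> (5.428,0.33) [heading=300, draw]
LT 90: heading 300 -> 30
Final: pos=(5.428,0.33), heading=30, 5 segment(s) drawn
Segments drawn: 5

Answer: 5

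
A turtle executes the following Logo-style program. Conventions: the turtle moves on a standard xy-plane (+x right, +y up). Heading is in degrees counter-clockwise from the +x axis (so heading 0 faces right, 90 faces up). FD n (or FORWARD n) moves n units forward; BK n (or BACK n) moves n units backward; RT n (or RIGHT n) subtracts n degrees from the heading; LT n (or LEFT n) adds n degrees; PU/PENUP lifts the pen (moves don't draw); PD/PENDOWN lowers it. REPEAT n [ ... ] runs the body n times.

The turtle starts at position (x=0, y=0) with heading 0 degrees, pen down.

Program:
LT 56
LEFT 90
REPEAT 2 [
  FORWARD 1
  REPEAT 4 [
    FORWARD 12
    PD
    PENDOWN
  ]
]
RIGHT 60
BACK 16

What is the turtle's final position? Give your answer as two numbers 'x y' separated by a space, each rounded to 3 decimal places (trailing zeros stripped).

Answer: -82.362 38.84

Derivation:
Executing turtle program step by step:
Start: pos=(0,0), heading=0, pen down
LT 56: heading 0 -> 56
LT 90: heading 56 -> 146
REPEAT 2 [
  -- iteration 1/2 --
  FD 1: (0,0) -> (-0.829,0.559) [heading=146, draw]
  REPEAT 4 [
    -- iteration 1/4 --
    FD 12: (-0.829,0.559) -> (-10.777,7.27) [heading=146, draw]
    PD: pen down
    PD: pen down
    -- iteration 2/4 --
    FD 12: (-10.777,7.27) -> (-20.726,13.98) [heading=146, draw]
    PD: pen down
    PD: pen down
    -- iteration 3/4 --
    FD 12: (-20.726,13.98) -> (-30.674,20.69) [heading=146, draw]
    PD: pen down
    PD: pen down
    -- iteration 4/4 --
    FD 12: (-30.674,20.69) -> (-40.623,27.4) [heading=146, draw]
    PD: pen down
    PD: pen down
  ]
  -- iteration 2/2 --
  FD 1: (-40.623,27.4) -> (-41.452,27.96) [heading=146, draw]
  REPEAT 4 [
    -- iteration 1/4 --
    FD 12: (-41.452,27.96) -> (-51.4,34.67) [heading=146, draw]
    PD: pen down
    PD: pen down
    -- iteration 2/4 --
    FD 12: (-51.4,34.67) -> (-61.349,41.38) [heading=146, draw]
    PD: pen down
    PD: pen down
    -- iteration 3/4 --
    FD 12: (-61.349,41.38) -> (-71.297,48.091) [heading=146, draw]
    PD: pen down
    PD: pen down
    -- iteration 4/4 --
    FD 12: (-71.297,48.091) -> (-81.246,54.801) [heading=146, draw]
    PD: pen down
    PD: pen down
  ]
]
RT 60: heading 146 -> 86
BK 16: (-81.246,54.801) -> (-82.362,38.84) [heading=86, draw]
Final: pos=(-82.362,38.84), heading=86, 11 segment(s) drawn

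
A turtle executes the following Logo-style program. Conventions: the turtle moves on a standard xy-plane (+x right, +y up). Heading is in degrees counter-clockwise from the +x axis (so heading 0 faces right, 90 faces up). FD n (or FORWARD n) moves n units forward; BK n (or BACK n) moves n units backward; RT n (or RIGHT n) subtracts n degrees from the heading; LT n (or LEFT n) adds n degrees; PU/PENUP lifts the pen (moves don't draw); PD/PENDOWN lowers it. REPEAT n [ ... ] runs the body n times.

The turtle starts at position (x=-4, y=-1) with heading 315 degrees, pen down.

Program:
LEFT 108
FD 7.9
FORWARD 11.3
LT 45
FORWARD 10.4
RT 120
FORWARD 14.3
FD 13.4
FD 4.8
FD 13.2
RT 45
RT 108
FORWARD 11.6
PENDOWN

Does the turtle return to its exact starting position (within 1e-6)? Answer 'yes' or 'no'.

Answer: no

Derivation:
Executing turtle program step by step:
Start: pos=(-4,-1), heading=315, pen down
LT 108: heading 315 -> 63
FD 7.9: (-4,-1) -> (-0.413,6.039) [heading=63, draw]
FD 11.3: (-0.413,6.039) -> (4.717,16.107) [heading=63, draw]
LT 45: heading 63 -> 108
FD 10.4: (4.717,16.107) -> (1.503,25.998) [heading=108, draw]
RT 120: heading 108 -> 348
FD 14.3: (1.503,25.998) -> (15.49,23.025) [heading=348, draw]
FD 13.4: (15.49,23.025) -> (28.598,20.239) [heading=348, draw]
FD 4.8: (28.598,20.239) -> (33.293,19.241) [heading=348, draw]
FD 13.2: (33.293,19.241) -> (46.204,16.497) [heading=348, draw]
RT 45: heading 348 -> 303
RT 108: heading 303 -> 195
FD 11.6: (46.204,16.497) -> (34.999,13.494) [heading=195, draw]
PD: pen down
Final: pos=(34.999,13.494), heading=195, 8 segment(s) drawn

Start position: (-4, -1)
Final position: (34.999, 13.494)
Distance = 41.606; >= 1e-6 -> NOT closed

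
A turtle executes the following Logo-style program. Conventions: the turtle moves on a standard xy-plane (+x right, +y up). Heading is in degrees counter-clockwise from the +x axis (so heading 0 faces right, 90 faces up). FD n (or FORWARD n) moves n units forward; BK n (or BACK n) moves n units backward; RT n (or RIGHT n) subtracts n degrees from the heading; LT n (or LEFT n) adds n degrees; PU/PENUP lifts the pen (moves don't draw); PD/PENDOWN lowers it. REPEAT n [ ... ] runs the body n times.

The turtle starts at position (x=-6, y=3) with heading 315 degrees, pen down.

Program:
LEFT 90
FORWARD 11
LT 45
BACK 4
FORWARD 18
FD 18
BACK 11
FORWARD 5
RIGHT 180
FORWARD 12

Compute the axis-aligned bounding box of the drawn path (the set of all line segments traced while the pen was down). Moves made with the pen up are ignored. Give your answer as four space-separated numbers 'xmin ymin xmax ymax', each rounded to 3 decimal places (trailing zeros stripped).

Answer: -6 3 1.778 42.778

Derivation:
Executing turtle program step by step:
Start: pos=(-6,3), heading=315, pen down
LT 90: heading 315 -> 45
FD 11: (-6,3) -> (1.778,10.778) [heading=45, draw]
LT 45: heading 45 -> 90
BK 4: (1.778,10.778) -> (1.778,6.778) [heading=90, draw]
FD 18: (1.778,6.778) -> (1.778,24.778) [heading=90, draw]
FD 18: (1.778,24.778) -> (1.778,42.778) [heading=90, draw]
BK 11: (1.778,42.778) -> (1.778,31.778) [heading=90, draw]
FD 5: (1.778,31.778) -> (1.778,36.778) [heading=90, draw]
RT 180: heading 90 -> 270
FD 12: (1.778,36.778) -> (1.778,24.778) [heading=270, draw]
Final: pos=(1.778,24.778), heading=270, 7 segment(s) drawn

Segment endpoints: x in {-6, 1.778, 1.778, 1.778, 1.778, 1.778, 1.778, 1.778}, y in {3, 6.778, 10.778, 24.778, 31.778, 36.778, 42.778}
xmin=-6, ymin=3, xmax=1.778, ymax=42.778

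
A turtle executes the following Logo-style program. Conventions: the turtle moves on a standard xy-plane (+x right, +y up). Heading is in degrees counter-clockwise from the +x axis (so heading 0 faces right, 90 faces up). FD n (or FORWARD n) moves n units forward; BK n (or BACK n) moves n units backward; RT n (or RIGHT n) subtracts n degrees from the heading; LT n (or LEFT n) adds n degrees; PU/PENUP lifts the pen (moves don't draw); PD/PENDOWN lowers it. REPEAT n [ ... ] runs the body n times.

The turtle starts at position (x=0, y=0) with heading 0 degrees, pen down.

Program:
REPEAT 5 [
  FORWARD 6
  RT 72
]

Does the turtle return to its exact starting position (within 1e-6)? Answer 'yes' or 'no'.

Executing turtle program step by step:
Start: pos=(0,0), heading=0, pen down
REPEAT 5 [
  -- iteration 1/5 --
  FD 6: (0,0) -> (6,0) [heading=0, draw]
  RT 72: heading 0 -> 288
  -- iteration 2/5 --
  FD 6: (6,0) -> (7.854,-5.706) [heading=288, draw]
  RT 72: heading 288 -> 216
  -- iteration 3/5 --
  FD 6: (7.854,-5.706) -> (3,-9.233) [heading=216, draw]
  RT 72: heading 216 -> 144
  -- iteration 4/5 --
  FD 6: (3,-9.233) -> (-1.854,-5.706) [heading=144, draw]
  RT 72: heading 144 -> 72
  -- iteration 5/5 --
  FD 6: (-1.854,-5.706) -> (0,0) [heading=72, draw]
  RT 72: heading 72 -> 0
]
Final: pos=(0,0), heading=0, 5 segment(s) drawn

Start position: (0, 0)
Final position: (0, 0)
Distance = 0; < 1e-6 -> CLOSED

Answer: yes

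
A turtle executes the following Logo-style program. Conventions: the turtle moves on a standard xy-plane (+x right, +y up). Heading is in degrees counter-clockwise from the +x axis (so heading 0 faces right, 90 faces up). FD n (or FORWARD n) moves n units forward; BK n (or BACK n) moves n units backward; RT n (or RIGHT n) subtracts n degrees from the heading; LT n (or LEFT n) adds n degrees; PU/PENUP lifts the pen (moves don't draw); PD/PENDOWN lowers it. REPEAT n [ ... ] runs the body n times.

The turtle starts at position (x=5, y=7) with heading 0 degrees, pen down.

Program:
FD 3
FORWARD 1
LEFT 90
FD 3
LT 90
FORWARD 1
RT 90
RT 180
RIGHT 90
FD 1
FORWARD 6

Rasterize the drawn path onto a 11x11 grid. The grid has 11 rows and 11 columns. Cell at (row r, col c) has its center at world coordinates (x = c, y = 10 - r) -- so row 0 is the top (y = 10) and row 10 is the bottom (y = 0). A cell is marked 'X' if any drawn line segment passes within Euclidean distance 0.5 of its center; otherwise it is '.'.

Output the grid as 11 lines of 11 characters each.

Answer: .XXXXXXXXX.
.........X.
.........X.
.....XXXXX.
...........
...........
...........
...........
...........
...........
...........

Derivation:
Segment 0: (5,7) -> (8,7)
Segment 1: (8,7) -> (9,7)
Segment 2: (9,7) -> (9,10)
Segment 3: (9,10) -> (8,10)
Segment 4: (8,10) -> (7,10)
Segment 5: (7,10) -> (1,10)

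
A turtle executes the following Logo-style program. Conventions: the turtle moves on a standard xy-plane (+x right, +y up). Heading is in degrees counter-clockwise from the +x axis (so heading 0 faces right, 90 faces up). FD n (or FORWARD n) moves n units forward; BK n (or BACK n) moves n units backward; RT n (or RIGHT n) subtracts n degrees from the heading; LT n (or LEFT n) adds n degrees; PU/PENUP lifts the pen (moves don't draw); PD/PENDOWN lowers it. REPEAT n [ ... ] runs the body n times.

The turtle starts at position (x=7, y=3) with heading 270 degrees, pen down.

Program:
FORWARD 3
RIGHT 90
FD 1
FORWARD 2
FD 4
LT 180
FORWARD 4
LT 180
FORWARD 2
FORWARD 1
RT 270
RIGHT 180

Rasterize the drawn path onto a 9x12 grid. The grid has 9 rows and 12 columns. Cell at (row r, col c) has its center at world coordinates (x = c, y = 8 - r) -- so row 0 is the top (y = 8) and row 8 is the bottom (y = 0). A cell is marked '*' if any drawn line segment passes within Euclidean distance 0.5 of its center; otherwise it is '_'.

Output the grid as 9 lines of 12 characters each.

Answer: ____________
____________
____________
____________
____________
_______*____
_______*____
_______*____
********____

Derivation:
Segment 0: (7,3) -> (7,0)
Segment 1: (7,0) -> (6,0)
Segment 2: (6,0) -> (4,0)
Segment 3: (4,0) -> (-0,0)
Segment 4: (-0,0) -> (4,-0)
Segment 5: (4,-0) -> (2,0)
Segment 6: (2,0) -> (1,0)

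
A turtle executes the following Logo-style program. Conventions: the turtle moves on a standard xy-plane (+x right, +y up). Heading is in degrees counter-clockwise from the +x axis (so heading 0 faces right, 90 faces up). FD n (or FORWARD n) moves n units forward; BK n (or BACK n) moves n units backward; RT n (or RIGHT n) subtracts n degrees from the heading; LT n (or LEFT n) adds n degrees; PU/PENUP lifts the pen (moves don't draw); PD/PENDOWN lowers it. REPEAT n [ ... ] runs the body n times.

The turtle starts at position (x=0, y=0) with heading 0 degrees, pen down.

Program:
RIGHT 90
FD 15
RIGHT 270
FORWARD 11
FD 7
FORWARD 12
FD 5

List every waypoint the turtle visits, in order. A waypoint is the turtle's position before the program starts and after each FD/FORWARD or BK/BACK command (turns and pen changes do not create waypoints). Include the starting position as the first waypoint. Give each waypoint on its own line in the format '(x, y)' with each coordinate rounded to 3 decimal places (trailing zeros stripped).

Answer: (0, 0)
(0, -15)
(11, -15)
(18, -15)
(30, -15)
(35, -15)

Derivation:
Executing turtle program step by step:
Start: pos=(0,0), heading=0, pen down
RT 90: heading 0 -> 270
FD 15: (0,0) -> (0,-15) [heading=270, draw]
RT 270: heading 270 -> 0
FD 11: (0,-15) -> (11,-15) [heading=0, draw]
FD 7: (11,-15) -> (18,-15) [heading=0, draw]
FD 12: (18,-15) -> (30,-15) [heading=0, draw]
FD 5: (30,-15) -> (35,-15) [heading=0, draw]
Final: pos=(35,-15), heading=0, 5 segment(s) drawn
Waypoints (6 total):
(0, 0)
(0, -15)
(11, -15)
(18, -15)
(30, -15)
(35, -15)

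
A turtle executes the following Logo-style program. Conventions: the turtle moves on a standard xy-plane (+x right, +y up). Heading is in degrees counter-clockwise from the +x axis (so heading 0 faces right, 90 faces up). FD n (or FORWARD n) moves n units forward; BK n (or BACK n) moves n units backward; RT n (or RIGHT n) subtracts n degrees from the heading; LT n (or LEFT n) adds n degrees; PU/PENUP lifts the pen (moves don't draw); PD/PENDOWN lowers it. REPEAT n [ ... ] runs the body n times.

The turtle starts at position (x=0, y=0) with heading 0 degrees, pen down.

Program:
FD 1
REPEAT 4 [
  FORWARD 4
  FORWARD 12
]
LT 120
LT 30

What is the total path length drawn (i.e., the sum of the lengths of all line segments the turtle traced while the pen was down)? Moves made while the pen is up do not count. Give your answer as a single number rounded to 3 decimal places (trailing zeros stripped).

Executing turtle program step by step:
Start: pos=(0,0), heading=0, pen down
FD 1: (0,0) -> (1,0) [heading=0, draw]
REPEAT 4 [
  -- iteration 1/4 --
  FD 4: (1,0) -> (5,0) [heading=0, draw]
  FD 12: (5,0) -> (17,0) [heading=0, draw]
  -- iteration 2/4 --
  FD 4: (17,0) -> (21,0) [heading=0, draw]
  FD 12: (21,0) -> (33,0) [heading=0, draw]
  -- iteration 3/4 --
  FD 4: (33,0) -> (37,0) [heading=0, draw]
  FD 12: (37,0) -> (49,0) [heading=0, draw]
  -- iteration 4/4 --
  FD 4: (49,0) -> (53,0) [heading=0, draw]
  FD 12: (53,0) -> (65,0) [heading=0, draw]
]
LT 120: heading 0 -> 120
LT 30: heading 120 -> 150
Final: pos=(65,0), heading=150, 9 segment(s) drawn

Segment lengths:
  seg 1: (0,0) -> (1,0), length = 1
  seg 2: (1,0) -> (5,0), length = 4
  seg 3: (5,0) -> (17,0), length = 12
  seg 4: (17,0) -> (21,0), length = 4
  seg 5: (21,0) -> (33,0), length = 12
  seg 6: (33,0) -> (37,0), length = 4
  seg 7: (37,0) -> (49,0), length = 12
  seg 8: (49,0) -> (53,0), length = 4
  seg 9: (53,0) -> (65,0), length = 12
Total = 65

Answer: 65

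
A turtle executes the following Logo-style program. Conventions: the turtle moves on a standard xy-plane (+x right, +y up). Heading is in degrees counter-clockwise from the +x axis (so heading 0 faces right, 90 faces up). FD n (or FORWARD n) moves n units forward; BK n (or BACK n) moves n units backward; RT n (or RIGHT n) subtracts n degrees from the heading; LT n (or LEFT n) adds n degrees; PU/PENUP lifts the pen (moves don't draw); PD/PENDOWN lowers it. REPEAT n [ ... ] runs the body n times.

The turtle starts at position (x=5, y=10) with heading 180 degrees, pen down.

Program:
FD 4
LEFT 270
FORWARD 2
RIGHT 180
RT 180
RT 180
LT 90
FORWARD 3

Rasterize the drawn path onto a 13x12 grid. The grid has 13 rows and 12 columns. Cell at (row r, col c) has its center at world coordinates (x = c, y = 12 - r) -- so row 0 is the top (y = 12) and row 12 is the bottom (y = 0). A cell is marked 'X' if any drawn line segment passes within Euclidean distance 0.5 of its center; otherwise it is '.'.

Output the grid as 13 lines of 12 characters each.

Answer: .XXXX.......
.X..........
.XXXXX......
............
............
............
............
............
............
............
............
............
............

Derivation:
Segment 0: (5,10) -> (1,10)
Segment 1: (1,10) -> (1,12)
Segment 2: (1,12) -> (4,12)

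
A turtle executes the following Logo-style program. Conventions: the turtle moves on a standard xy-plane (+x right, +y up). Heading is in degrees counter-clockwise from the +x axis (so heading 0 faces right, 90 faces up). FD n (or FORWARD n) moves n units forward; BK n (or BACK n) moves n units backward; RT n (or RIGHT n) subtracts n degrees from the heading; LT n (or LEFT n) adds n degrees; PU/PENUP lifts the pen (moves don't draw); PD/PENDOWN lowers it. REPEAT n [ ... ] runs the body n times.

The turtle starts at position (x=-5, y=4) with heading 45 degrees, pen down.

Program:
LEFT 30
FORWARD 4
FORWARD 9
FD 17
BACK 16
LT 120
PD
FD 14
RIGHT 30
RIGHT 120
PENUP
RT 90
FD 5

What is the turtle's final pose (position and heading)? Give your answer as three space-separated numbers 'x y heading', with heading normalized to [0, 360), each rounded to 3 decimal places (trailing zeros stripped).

Executing turtle program step by step:
Start: pos=(-5,4), heading=45, pen down
LT 30: heading 45 -> 75
FD 4: (-5,4) -> (-3.965,7.864) [heading=75, draw]
FD 9: (-3.965,7.864) -> (-1.635,16.557) [heading=75, draw]
FD 17: (-1.635,16.557) -> (2.765,32.978) [heading=75, draw]
BK 16: (2.765,32.978) -> (-1.377,17.523) [heading=75, draw]
LT 120: heading 75 -> 195
PD: pen down
FD 14: (-1.377,17.523) -> (-14.899,13.899) [heading=195, draw]
RT 30: heading 195 -> 165
RT 120: heading 165 -> 45
PU: pen up
RT 90: heading 45 -> 315
FD 5: (-14.899,13.899) -> (-11.364,10.364) [heading=315, move]
Final: pos=(-11.364,10.364), heading=315, 5 segment(s) drawn

Answer: -11.364 10.364 315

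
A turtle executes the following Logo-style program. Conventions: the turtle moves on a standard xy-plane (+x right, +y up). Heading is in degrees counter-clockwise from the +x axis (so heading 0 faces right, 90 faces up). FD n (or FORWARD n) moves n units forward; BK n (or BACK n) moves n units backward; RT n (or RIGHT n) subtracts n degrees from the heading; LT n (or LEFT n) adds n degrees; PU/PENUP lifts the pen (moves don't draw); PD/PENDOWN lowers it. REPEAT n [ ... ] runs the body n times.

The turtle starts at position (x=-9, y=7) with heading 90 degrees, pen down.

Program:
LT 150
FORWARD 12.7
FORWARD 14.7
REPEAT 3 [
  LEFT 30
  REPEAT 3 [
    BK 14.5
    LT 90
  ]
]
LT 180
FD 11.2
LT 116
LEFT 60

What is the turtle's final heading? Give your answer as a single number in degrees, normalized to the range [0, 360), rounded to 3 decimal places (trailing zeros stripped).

Executing turtle program step by step:
Start: pos=(-9,7), heading=90, pen down
LT 150: heading 90 -> 240
FD 12.7: (-9,7) -> (-15.35,-3.999) [heading=240, draw]
FD 14.7: (-15.35,-3.999) -> (-22.7,-16.729) [heading=240, draw]
REPEAT 3 [
  -- iteration 1/3 --
  LT 30: heading 240 -> 270
  REPEAT 3 [
    -- iteration 1/3 --
    BK 14.5: (-22.7,-16.729) -> (-22.7,-2.229) [heading=270, draw]
    LT 90: heading 270 -> 0
    -- iteration 2/3 --
    BK 14.5: (-22.7,-2.229) -> (-37.2,-2.229) [heading=0, draw]
    LT 90: heading 0 -> 90
    -- iteration 3/3 --
    BK 14.5: (-37.2,-2.229) -> (-37.2,-16.729) [heading=90, draw]
    LT 90: heading 90 -> 180
  ]
  -- iteration 2/3 --
  LT 30: heading 180 -> 210
  REPEAT 3 [
    -- iteration 1/3 --
    BK 14.5: (-37.2,-16.729) -> (-24.643,-9.479) [heading=210, draw]
    LT 90: heading 210 -> 300
    -- iteration 2/3 --
    BK 14.5: (-24.643,-9.479) -> (-31.893,3.078) [heading=300, draw]
    LT 90: heading 300 -> 30
    -- iteration 3/3 --
    BK 14.5: (-31.893,3.078) -> (-44.45,-4.172) [heading=30, draw]
    LT 90: heading 30 -> 120
  ]
  -- iteration 3/3 --
  LT 30: heading 120 -> 150
  REPEAT 3 [
    -- iteration 1/3 --
    BK 14.5: (-44.45,-4.172) -> (-31.893,-11.422) [heading=150, draw]
    LT 90: heading 150 -> 240
    -- iteration 2/3 --
    BK 14.5: (-31.893,-11.422) -> (-24.643,1.136) [heading=240, draw]
    LT 90: heading 240 -> 330
    -- iteration 3/3 --
    BK 14.5: (-24.643,1.136) -> (-37.2,8.386) [heading=330, draw]
    LT 90: heading 330 -> 60
  ]
]
LT 180: heading 60 -> 240
FD 11.2: (-37.2,8.386) -> (-42.8,-1.314) [heading=240, draw]
LT 116: heading 240 -> 356
LT 60: heading 356 -> 56
Final: pos=(-42.8,-1.314), heading=56, 12 segment(s) drawn

Answer: 56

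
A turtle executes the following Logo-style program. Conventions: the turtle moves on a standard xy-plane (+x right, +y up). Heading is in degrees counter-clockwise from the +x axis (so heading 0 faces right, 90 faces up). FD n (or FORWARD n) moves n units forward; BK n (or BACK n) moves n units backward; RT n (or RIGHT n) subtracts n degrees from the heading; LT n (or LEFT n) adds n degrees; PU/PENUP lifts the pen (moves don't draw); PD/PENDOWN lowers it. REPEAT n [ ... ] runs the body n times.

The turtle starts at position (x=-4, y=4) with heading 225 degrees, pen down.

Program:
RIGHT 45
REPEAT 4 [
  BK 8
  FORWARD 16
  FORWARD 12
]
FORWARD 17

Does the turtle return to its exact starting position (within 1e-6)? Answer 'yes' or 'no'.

Executing turtle program step by step:
Start: pos=(-4,4), heading=225, pen down
RT 45: heading 225 -> 180
REPEAT 4 [
  -- iteration 1/4 --
  BK 8: (-4,4) -> (4,4) [heading=180, draw]
  FD 16: (4,4) -> (-12,4) [heading=180, draw]
  FD 12: (-12,4) -> (-24,4) [heading=180, draw]
  -- iteration 2/4 --
  BK 8: (-24,4) -> (-16,4) [heading=180, draw]
  FD 16: (-16,4) -> (-32,4) [heading=180, draw]
  FD 12: (-32,4) -> (-44,4) [heading=180, draw]
  -- iteration 3/4 --
  BK 8: (-44,4) -> (-36,4) [heading=180, draw]
  FD 16: (-36,4) -> (-52,4) [heading=180, draw]
  FD 12: (-52,4) -> (-64,4) [heading=180, draw]
  -- iteration 4/4 --
  BK 8: (-64,4) -> (-56,4) [heading=180, draw]
  FD 16: (-56,4) -> (-72,4) [heading=180, draw]
  FD 12: (-72,4) -> (-84,4) [heading=180, draw]
]
FD 17: (-84,4) -> (-101,4) [heading=180, draw]
Final: pos=(-101,4), heading=180, 13 segment(s) drawn

Start position: (-4, 4)
Final position: (-101, 4)
Distance = 97; >= 1e-6 -> NOT closed

Answer: no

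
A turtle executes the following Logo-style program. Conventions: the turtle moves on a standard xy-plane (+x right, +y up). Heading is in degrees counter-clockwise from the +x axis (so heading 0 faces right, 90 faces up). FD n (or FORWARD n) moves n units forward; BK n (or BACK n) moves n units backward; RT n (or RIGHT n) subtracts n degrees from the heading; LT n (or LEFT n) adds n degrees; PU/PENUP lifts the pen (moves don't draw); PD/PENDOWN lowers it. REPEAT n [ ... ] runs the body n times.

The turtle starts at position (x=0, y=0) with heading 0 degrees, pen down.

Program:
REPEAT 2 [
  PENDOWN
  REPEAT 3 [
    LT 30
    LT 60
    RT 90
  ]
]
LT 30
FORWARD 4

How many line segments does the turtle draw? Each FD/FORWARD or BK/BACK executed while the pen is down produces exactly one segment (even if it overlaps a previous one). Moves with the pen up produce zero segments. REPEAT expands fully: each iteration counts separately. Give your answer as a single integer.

Answer: 1

Derivation:
Executing turtle program step by step:
Start: pos=(0,0), heading=0, pen down
REPEAT 2 [
  -- iteration 1/2 --
  PD: pen down
  REPEAT 3 [
    -- iteration 1/3 --
    LT 30: heading 0 -> 30
    LT 60: heading 30 -> 90
    RT 90: heading 90 -> 0
    -- iteration 2/3 --
    LT 30: heading 0 -> 30
    LT 60: heading 30 -> 90
    RT 90: heading 90 -> 0
    -- iteration 3/3 --
    LT 30: heading 0 -> 30
    LT 60: heading 30 -> 90
    RT 90: heading 90 -> 0
  ]
  -- iteration 2/2 --
  PD: pen down
  REPEAT 3 [
    -- iteration 1/3 --
    LT 30: heading 0 -> 30
    LT 60: heading 30 -> 90
    RT 90: heading 90 -> 0
    -- iteration 2/3 --
    LT 30: heading 0 -> 30
    LT 60: heading 30 -> 90
    RT 90: heading 90 -> 0
    -- iteration 3/3 --
    LT 30: heading 0 -> 30
    LT 60: heading 30 -> 90
    RT 90: heading 90 -> 0
  ]
]
LT 30: heading 0 -> 30
FD 4: (0,0) -> (3.464,2) [heading=30, draw]
Final: pos=(3.464,2), heading=30, 1 segment(s) drawn
Segments drawn: 1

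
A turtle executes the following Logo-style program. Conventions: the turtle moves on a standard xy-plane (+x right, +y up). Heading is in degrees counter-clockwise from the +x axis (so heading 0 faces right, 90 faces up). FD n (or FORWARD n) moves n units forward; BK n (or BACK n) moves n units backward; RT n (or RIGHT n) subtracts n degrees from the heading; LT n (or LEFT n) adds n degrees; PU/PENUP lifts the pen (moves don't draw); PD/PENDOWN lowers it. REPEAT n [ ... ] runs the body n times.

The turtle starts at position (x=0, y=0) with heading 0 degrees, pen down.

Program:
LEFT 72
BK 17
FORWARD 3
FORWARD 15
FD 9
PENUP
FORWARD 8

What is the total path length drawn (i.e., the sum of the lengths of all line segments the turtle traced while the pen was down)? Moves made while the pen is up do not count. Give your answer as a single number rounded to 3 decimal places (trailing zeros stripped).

Executing turtle program step by step:
Start: pos=(0,0), heading=0, pen down
LT 72: heading 0 -> 72
BK 17: (0,0) -> (-5.253,-16.168) [heading=72, draw]
FD 3: (-5.253,-16.168) -> (-4.326,-13.315) [heading=72, draw]
FD 15: (-4.326,-13.315) -> (0.309,0.951) [heading=72, draw]
FD 9: (0.309,0.951) -> (3.09,9.511) [heading=72, draw]
PU: pen up
FD 8: (3.09,9.511) -> (5.562,17.119) [heading=72, move]
Final: pos=(5.562,17.119), heading=72, 4 segment(s) drawn

Segment lengths:
  seg 1: (0,0) -> (-5.253,-16.168), length = 17
  seg 2: (-5.253,-16.168) -> (-4.326,-13.315), length = 3
  seg 3: (-4.326,-13.315) -> (0.309,0.951), length = 15
  seg 4: (0.309,0.951) -> (3.09,9.511), length = 9
Total = 44

Answer: 44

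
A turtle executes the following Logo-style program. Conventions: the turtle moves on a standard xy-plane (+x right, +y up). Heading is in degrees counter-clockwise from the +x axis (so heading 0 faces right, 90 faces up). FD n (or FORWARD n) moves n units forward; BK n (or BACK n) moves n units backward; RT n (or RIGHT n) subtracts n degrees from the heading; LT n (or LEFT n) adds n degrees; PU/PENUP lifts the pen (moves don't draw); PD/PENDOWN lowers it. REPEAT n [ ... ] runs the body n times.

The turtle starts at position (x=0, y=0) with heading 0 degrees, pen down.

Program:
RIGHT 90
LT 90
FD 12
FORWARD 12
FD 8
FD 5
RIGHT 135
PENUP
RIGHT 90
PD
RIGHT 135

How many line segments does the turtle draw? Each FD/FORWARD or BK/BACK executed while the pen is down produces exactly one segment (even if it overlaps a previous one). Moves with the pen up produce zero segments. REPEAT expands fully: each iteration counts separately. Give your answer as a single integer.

Executing turtle program step by step:
Start: pos=(0,0), heading=0, pen down
RT 90: heading 0 -> 270
LT 90: heading 270 -> 0
FD 12: (0,0) -> (12,0) [heading=0, draw]
FD 12: (12,0) -> (24,0) [heading=0, draw]
FD 8: (24,0) -> (32,0) [heading=0, draw]
FD 5: (32,0) -> (37,0) [heading=0, draw]
RT 135: heading 0 -> 225
PU: pen up
RT 90: heading 225 -> 135
PD: pen down
RT 135: heading 135 -> 0
Final: pos=(37,0), heading=0, 4 segment(s) drawn
Segments drawn: 4

Answer: 4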